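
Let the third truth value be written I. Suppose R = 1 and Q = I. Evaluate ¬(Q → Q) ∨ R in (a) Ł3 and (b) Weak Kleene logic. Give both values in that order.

1; I

In Ł3: Q → Q = I → I = 1
¬(Q → Q) = ¬1 = 0
¬(Q → Q) ∨ R = 0 ∨ 1 = 1
In Weak Kleene logic: Q → Q = I → I = I  [any arg is the third value ⇒ result is the third value]
¬(Q → Q) = ¬I = I
¬(Q → Q) ∨ R = I ∨ 1 = I
They differ because Ł3 and Weak Kleene logic treat I differently under the binary connectives.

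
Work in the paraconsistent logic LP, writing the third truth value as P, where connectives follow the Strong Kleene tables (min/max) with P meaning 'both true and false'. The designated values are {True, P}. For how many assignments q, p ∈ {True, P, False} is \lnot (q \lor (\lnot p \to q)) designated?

Designated under: (q=P, p=P); (q=P, p=False); (q=False, p=P); (q=False, p=False).

4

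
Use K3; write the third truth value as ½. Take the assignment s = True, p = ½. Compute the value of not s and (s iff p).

not s = not True = False
s iff p = True iff ½ = ½
not s and (s iff p) = False and ½ = False

False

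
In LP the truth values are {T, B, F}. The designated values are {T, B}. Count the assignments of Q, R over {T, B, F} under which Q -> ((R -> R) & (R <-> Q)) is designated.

Of the 9 assignments, 8 give a value in {T, B}.

8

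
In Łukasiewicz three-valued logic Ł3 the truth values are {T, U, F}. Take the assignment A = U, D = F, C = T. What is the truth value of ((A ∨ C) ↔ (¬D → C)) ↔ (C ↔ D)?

A ∨ C = U ∨ T = T
¬D = ¬F = T
¬D → C = T → T = T
(A ∨ C) ↔ (¬D → C) = T ↔ T = T
C ↔ D = T ↔ F = F
((A ∨ C) ↔ (¬D → C)) ↔ (C ↔ D) = T ↔ F = F

F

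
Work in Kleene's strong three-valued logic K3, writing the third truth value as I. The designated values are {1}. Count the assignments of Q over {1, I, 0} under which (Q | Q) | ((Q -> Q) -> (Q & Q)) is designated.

1

Q=1: 1 ✓
Q=I: I ·
Q=0: 0 ·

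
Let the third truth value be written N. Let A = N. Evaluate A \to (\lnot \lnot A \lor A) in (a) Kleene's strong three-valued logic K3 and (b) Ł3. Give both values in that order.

N; True

In Kleene's strong three-valued logic K3: \lnot A = \lnot N = N
\lnot \lnot A = \lnot N = N
\lnot \lnot A \lor A = N \lor N = N
A \to (\lnot \lnot A \lor A) = N \to N = N  [\lnot N \lor N]
In Ł3: \lnot A = \lnot N = N
\lnot \lnot A = \lnot N = N
\lnot \lnot A \lor A = N \lor N = N
A \to (\lnot \lnot A \lor A) = N \to N = True  [min(1, 1−½+½)]
They differ because Kleene's strong three-valued logic K3 and Ł3 treat N differently under implication.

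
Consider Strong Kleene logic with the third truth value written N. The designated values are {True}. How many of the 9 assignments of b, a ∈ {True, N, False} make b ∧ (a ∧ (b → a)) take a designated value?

1

Designated under: (b=True, a=True).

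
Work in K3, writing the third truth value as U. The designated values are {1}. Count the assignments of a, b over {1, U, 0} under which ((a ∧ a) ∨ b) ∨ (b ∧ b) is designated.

Of the 9 assignments, 5 give a value in {1}.

5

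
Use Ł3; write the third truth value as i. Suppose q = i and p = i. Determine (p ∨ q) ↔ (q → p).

i

p ∨ q = i ∨ i = i
q → p = i → i = True  [min(1, 1−½+½)]
(p ∨ q) ↔ (q → p) = i ↔ True = i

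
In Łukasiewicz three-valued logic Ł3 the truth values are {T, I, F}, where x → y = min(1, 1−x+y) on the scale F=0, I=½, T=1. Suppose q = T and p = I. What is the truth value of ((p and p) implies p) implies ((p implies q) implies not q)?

p and p = I and I = I
(p and p) implies p = I implies I = T
p implies q = I implies T = T
not q = not T = F
(p implies q) implies not q = T implies F = F
((p and p) implies p) implies ((p implies q) implies not q) = T implies F = F

F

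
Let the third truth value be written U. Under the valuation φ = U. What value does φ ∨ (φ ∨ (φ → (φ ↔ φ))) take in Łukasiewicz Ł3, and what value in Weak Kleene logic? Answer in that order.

In Łukasiewicz Ł3: φ ↔ φ = U ↔ U = true  [1 − |½−½|]
φ → (φ ↔ φ) = U → true = true
φ ∨ (φ → (φ ↔ φ)) = U ∨ true = true
φ ∨ (φ ∨ (φ → (φ ↔ φ))) = U ∨ true = true
In Weak Kleene logic: φ ↔ φ = U ↔ U = U
φ → (φ ↔ φ) = U → U = U  [any arg is the third value ⇒ result is the third value]
φ ∨ (φ → (φ ↔ φ)) = U ∨ U = U
φ ∨ (φ ∨ (φ → (φ ↔ φ))) = U ∨ U = U
They differ because Łukasiewicz Ł3 and Weak Kleene logic treat U differently under the binary connectives.

true; U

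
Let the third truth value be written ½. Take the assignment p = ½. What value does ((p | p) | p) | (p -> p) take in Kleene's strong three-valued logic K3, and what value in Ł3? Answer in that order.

In Kleene's strong three-valued logic K3: p | p = ½ | ½ = ½
(p | p) | p = ½ | ½ = ½
p -> p = ½ -> ½ = ½  [~½ | ½]
((p | p) | p) | (p -> p) = ½ | ½ = ½
In Ł3: p | p = ½ | ½ = ½
(p | p) | p = ½ | ½ = ½
p -> p = ½ -> ½ = True  [min(1, 1−½+½)]
((p | p) | p) | (p -> p) = ½ | True = True
They differ because Kleene's strong three-valued logic K3 and Ł3 treat ½ differently under implication.

½; True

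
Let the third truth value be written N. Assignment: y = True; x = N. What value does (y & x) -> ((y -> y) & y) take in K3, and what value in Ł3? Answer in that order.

True; True

In K3: y & x = True & N = N
y -> y = True -> True = True
(y -> y) & y = True & True = True
(y & x) -> ((y -> y) & y) = N -> True = True  [~N | True]
In Ł3: y & x = True & N = N
y -> y = True -> True = True
(y -> y) & y = True & True = True
(y & x) -> ((y -> y) & y) = N -> True = True  [min(1, 1−½+1)]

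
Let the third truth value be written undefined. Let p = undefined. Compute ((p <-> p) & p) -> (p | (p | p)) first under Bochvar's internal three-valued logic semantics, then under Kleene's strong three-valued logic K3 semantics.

undefined; undefined

In Bochvar's internal three-valued logic: p <-> p = undefined <-> undefined = undefined
(p <-> p) & p = undefined & undefined = undefined
p | p = undefined | undefined = undefined
p | (p | p) = undefined | undefined = undefined
((p <-> p) & p) -> (p | (p | p)) = undefined -> undefined = undefined  [any arg is the third value ⇒ result is the third value]
In Kleene's strong three-valued logic K3: p <-> p = undefined <-> undefined = undefined
(p <-> p) & p = undefined & undefined = undefined
p | p = undefined | undefined = undefined
p | (p | p) = undefined | undefined = undefined
((p <-> p) & p) -> (p | (p | p)) = undefined -> undefined = undefined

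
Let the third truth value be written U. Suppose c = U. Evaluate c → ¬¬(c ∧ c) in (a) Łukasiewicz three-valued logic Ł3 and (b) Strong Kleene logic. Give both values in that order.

In Łukasiewicz three-valued logic Ł3: c ∧ c = U ∧ U = U
¬(c ∧ c) = ¬U = U
¬¬(c ∧ c) = ¬U = U
c → ¬¬(c ∧ c) = U → U = true  [min(1, 1−½+½)]
In Strong Kleene logic: c ∧ c = U ∧ U = U
¬(c ∧ c) = ¬U = U
¬¬(c ∧ c) = ¬U = U
c → ¬¬(c ∧ c) = U → U = U  [¬U ∨ U]
They differ because Łukasiewicz three-valued logic Ł3 and Strong Kleene logic treat U differently under implication.

true; U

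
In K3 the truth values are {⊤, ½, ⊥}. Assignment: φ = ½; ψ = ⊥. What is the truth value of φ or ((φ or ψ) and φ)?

φ or ψ = ½ or ⊥ = ½
(φ or ψ) and φ = ½ and ½ = ½
φ or ((φ or ψ) and φ) = ½ or ½ = ½

½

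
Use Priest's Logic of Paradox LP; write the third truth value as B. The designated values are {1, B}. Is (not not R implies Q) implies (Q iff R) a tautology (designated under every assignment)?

Countermodel: R=0, Q=1 gives 0, which is not designated.

No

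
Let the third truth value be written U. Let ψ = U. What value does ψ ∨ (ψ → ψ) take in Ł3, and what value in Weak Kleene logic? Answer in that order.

⊤; U

In Ł3: ψ → ψ = U → U = ⊤
ψ ∨ (ψ → ψ) = U ∨ ⊤ = ⊤
In Weak Kleene logic: ψ → ψ = U → U = U
ψ ∨ (ψ → ψ) = U ∨ U = U
They differ because Ł3 and Weak Kleene logic treat U differently under the binary connectives.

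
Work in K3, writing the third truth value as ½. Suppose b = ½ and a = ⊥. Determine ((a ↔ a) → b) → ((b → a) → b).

a ↔ a = ⊥ ↔ ⊥ = ⊤
(a ↔ a) → b = ⊤ → ½ = ½
b → a = ½ → ⊥ = ½
(b → a) → b = ½ → ½ = ½
((a ↔ a) → b) → ((b → a) → b) = ½ → ½ = ½

½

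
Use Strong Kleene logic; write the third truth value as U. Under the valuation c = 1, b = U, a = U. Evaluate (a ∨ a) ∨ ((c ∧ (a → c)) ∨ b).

1

a ∨ a = U ∨ U = U
a → c = U → 1 = 1  [¬U ∨ 1]
c ∧ (a → c) = 1 ∧ 1 = 1
(c ∧ (a → c)) ∨ b = 1 ∨ U = 1
(a ∨ a) ∨ ((c ∧ (a → c)) ∨ b) = U ∨ 1 = 1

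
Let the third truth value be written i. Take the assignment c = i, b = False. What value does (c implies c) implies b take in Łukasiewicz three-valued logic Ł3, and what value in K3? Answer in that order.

False; i

In Łukasiewicz three-valued logic Ł3: c implies c = i implies i = True  [min(1, 1−½+½)]
(c implies c) implies b = True implies False = False
In K3: c implies c = i implies i = i  [not i or i]
(c implies c) implies b = i implies False = i
They differ because Łukasiewicz three-valued logic Ł3 and K3 treat i differently under implication.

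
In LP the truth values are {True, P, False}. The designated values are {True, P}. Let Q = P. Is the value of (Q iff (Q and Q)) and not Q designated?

Yes

Q and Q = P and P = P
Q iff (Q and Q) = P iff P = P
not Q = not P = P
(Q iff (Q and Q)) and not Q = P and P = P
P ∈ {True, P}.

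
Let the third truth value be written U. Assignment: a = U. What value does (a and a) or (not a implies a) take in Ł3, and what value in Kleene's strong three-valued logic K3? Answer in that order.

T; U

In Ł3: a and a = U and U = U
not a = not U = U
not a implies a = U implies U = T  [min(1, 1−½+½)]
(a and a) or (not a implies a) = U or T = T
In Kleene's strong three-valued logic K3: a and a = U and U = U
not a = not U = U
not a implies a = U implies U = U  [not U or U]
(a and a) or (not a implies a) = U or U = U
They differ because Ł3 and Kleene's strong three-valued logic K3 treat U differently under implication.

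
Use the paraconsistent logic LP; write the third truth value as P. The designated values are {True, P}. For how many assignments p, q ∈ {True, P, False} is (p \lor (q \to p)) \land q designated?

5

Of the 9 assignments, 5 give a value in {True, P}.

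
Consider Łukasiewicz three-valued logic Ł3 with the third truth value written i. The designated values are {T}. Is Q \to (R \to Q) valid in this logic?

Every assignment of Q, R over {T, i, F} gives a value in {T}.
In particular, with Q=i, R=i: Q \to (R \to Q) = T.

Yes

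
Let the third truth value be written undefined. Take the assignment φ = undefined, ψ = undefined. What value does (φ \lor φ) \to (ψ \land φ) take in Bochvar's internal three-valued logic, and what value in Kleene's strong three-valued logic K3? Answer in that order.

In Bochvar's internal three-valued logic: φ \lor φ = undefined \lor undefined = undefined
ψ \land φ = undefined \land undefined = undefined
(φ \lor φ) \to (ψ \land φ) = undefined \to undefined = undefined  [any arg is the third value ⇒ result is the third value]
In Kleene's strong three-valued logic K3: φ \lor φ = undefined \lor undefined = undefined
ψ \land φ = undefined \land undefined = undefined
(φ \lor φ) \to (ψ \land φ) = undefined \to undefined = undefined

undefined; undefined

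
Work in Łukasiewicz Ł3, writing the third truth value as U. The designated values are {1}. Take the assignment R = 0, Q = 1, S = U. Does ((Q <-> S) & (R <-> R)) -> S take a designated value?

Q <-> S = 1 <-> U = U  [1 − |1−½|]
R <-> R = 0 <-> 0 = 1
(Q <-> S) & (R <-> R) = U & 1 = U
((Q <-> S) & (R <-> R)) -> S = U -> U = 1
1 ∈ {1}.

Yes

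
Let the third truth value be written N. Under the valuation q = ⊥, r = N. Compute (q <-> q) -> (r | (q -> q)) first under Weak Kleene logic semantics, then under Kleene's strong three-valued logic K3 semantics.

In Weak Kleene logic: q <-> q = ⊥ <-> ⊥ = ⊤
q -> q = ⊥ -> ⊥ = ⊤
r | (q -> q) = N | ⊤ = N
(q <-> q) -> (r | (q -> q)) = ⊤ -> N = N  [any arg is the third value ⇒ result is the third value]
In Kleene's strong three-valued logic K3: q <-> q = ⊥ <-> ⊥ = ⊤
q -> q = ⊥ -> ⊥ = ⊤
r | (q -> q) = N | ⊤ = ⊤
(q <-> q) -> (r | (q -> q)) = ⊤ -> ⊤ = ⊤
They differ because Weak Kleene logic and Kleene's strong three-valued logic K3 treat N differently under the binary connectives.

N; ⊤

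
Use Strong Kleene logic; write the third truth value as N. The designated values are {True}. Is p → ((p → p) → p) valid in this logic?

No

Countermodel: p=N gives N, which is not designated.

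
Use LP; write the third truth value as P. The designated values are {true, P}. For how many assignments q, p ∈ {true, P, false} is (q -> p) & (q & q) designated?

5

Of the 9 assignments, 5 give a value in {true, P}.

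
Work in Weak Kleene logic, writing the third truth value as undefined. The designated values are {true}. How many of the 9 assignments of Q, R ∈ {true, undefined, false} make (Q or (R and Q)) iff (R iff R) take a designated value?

2

Designated under: (Q=true, R=true); (Q=true, R=false).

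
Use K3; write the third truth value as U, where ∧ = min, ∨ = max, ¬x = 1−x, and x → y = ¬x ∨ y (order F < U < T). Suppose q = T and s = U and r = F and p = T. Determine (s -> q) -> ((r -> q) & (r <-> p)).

F

s -> q = U -> T = T  [~U | T]
r -> q = F -> T = T
r <-> p = F <-> T = F
(r -> q) & (r <-> p) = T & F = F
(s -> q) -> ((r -> q) & (r <-> p)) = T -> F = F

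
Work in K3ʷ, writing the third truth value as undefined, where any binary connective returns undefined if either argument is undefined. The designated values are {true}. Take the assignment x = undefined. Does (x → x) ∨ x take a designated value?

x → x = undefined → undefined = undefined
(x → x) ∨ x = undefined ∨ undefined = undefined
undefined ∉ {true}.

No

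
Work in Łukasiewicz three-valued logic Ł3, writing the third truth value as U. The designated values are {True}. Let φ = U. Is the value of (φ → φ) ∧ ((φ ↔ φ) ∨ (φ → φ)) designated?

φ → φ = U → U = True  [min(1, 1−½+½)]
φ ↔ φ = U ↔ U = True
φ → φ = U → U = True
(φ ↔ φ) ∨ (φ → φ) = True ∨ True = True
(φ → φ) ∧ ((φ ↔ φ) ∨ (φ → φ)) = True ∧ True = True
True ∈ {True}.

Yes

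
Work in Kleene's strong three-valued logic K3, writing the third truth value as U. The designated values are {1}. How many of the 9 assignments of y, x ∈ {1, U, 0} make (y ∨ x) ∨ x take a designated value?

5

Of the 9 assignments, 5 give a value in {1}.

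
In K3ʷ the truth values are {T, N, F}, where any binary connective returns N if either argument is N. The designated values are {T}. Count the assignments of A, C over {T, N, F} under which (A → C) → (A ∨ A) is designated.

2

Designated under: (A=T, C=T); (A=T, C=F).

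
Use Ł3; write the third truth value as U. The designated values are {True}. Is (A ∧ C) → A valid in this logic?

Yes

Every assignment of A, C over {True, U, False} gives a value in {True}.
In particular, with A=U, C=U: (A ∧ C) → A = True.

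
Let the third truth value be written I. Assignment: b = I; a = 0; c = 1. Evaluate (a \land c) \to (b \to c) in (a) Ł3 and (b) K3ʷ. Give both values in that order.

In Ł3: a \land c = 0 \land 1 = 0
b \to c = I \to 1 = 1  [min(1, 1−½+1)]
(a \land c) \to (b \to c) = 0 \to 1 = 1
In K3ʷ: a \land c = 0 \land 1 = 0
b \to c = I \to 1 = I  [any arg is the third value ⇒ result is the third value]
(a \land c) \to (b \to c) = 0 \to I = I
They differ because Ł3 and K3ʷ treat I differently under the binary connectives.

1; I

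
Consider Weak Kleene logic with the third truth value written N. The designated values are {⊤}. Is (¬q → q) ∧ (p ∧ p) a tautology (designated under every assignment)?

No

Countermodel: q=⊤, p=N gives N, which is not designated.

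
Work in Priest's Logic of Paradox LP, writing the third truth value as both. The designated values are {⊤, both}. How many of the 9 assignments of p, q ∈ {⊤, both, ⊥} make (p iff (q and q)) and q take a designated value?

Of the 9 assignments, 5 give a value in {⊤, both}.

5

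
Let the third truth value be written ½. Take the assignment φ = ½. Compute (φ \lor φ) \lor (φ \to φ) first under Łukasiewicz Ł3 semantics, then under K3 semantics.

1; ½

In Łukasiewicz Ł3: φ \lor φ = ½ \lor ½ = ½
φ \to φ = ½ \to ½ = 1  [min(1, 1−½+½)]
(φ \lor φ) \lor (φ \to φ) = ½ \lor 1 = 1
In K3: φ \lor φ = ½ \lor ½ = ½
φ \to φ = ½ \to ½ = ½  [\lnot ½ \lor ½]
(φ \lor φ) \lor (φ \to φ) = ½ \lor ½ = ½
They differ because Łukasiewicz Ł3 and K3 treat ½ differently under implication.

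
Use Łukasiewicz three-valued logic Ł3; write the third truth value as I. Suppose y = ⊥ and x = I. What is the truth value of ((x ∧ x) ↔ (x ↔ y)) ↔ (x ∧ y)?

⊥

x ∧ x = I ∧ I = I
x ↔ y = I ↔ ⊥ = I  [1 − |½−0|]
(x ∧ x) ↔ (x ↔ y) = I ↔ I = ⊤
x ∧ y = I ∧ ⊥ = ⊥
((x ∧ x) ↔ (x ↔ y)) ↔ (x ∧ y) = ⊤ ↔ ⊥ = ⊥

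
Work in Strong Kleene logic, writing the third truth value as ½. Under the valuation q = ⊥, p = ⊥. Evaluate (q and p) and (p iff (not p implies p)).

q and p = ⊥ and ⊥ = ⊥
not p = not ⊥ = ⊤
not p implies p = ⊤ implies ⊥ = ⊥
p iff (not p implies p) = ⊥ iff ⊥ = ⊤
(q and p) and (p iff (not p implies p)) = ⊥ and ⊤ = ⊥

⊥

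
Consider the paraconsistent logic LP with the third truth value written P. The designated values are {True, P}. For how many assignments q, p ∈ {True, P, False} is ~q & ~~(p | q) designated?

Of the 9 assignments, 5 give a value in {True, P}.

5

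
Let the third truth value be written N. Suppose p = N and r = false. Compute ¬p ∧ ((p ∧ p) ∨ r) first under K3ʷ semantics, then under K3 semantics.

In K3ʷ: ¬p = ¬N = N
p ∧ p = N ∧ N = N
(p ∧ p) ∨ r = N ∨ false = N
¬p ∧ ((p ∧ p) ∨ r) = N ∧ N = N
In K3: ¬p = ¬N = N
p ∧ p = N ∧ N = N
(p ∧ p) ∨ r = N ∨ false = N
¬p ∧ ((p ∧ p) ∨ r) = N ∧ N = N

N; N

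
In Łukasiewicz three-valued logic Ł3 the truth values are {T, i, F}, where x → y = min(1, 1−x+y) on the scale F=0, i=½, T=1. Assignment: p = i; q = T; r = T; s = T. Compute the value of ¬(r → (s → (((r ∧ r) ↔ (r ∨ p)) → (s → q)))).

F

r ∧ r = T ∧ T = T
r ∨ p = T ∨ i = T
(r ∧ r) ↔ (r ∨ p) = T ↔ T = T
s → q = T → T = T
((r ∧ r) ↔ (r ∨ p)) → (s → q) = T → T = T
s → (((r ∧ r) ↔ (r ∨ p)) → (s → q)) = T → T = T
r → (s → (((r ∧ r) ↔ (r ∨ p)) → (s → q))) = T → T = T
¬(r → (s → (((r ∧ r) ↔ (r ∨ p)) → (s → q)))) = ¬T = F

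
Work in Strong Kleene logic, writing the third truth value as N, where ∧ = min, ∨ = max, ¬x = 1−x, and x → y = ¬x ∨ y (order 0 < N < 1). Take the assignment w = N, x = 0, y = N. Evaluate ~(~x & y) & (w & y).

~x = ~0 = 1
~x & y = 1 & N = N
~(~x & y) = ~N = N
w & y = N & N = N
~(~x & y) & (w & y) = N & N = N

N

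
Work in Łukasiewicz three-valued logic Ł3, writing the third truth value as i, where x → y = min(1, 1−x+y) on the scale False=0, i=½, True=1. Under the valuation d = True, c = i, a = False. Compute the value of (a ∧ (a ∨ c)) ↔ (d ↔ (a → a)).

False

a ∨ c = False ∨ i = i
a ∧ (a ∨ c) = False ∧ i = False
a → a = False → False = True
d ↔ (a → a) = True ↔ True = True
(a ∧ (a ∨ c)) ↔ (d ↔ (a → a)) = False ↔ True = False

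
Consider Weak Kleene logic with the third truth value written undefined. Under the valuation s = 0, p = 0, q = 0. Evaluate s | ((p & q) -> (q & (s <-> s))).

1

p & q = 0 & 0 = 0
s <-> s = 0 <-> 0 = 1
q & (s <-> s) = 0 & 1 = 0
(p & q) -> (q & (s <-> s)) = 0 -> 0 = 1
s | ((p & q) -> (q & (s <-> s))) = 0 | 1 = 1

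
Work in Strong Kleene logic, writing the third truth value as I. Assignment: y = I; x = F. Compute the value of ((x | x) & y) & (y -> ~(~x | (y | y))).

x | x = F | F = F
(x | x) & y = F & I = F
~x = ~F = T
y | y = I | I = I
~x | (y | y) = T | I = T
~(~x | (y | y)) = ~T = F
y -> ~(~x | (y | y)) = I -> F = I
((x | x) & y) & (y -> ~(~x | (y | y))) = F & I = F

F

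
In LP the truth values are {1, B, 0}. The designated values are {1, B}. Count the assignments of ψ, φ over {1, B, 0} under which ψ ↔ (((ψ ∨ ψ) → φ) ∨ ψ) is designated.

Of the 9 assignments, 6 give a value in {1, B}.

6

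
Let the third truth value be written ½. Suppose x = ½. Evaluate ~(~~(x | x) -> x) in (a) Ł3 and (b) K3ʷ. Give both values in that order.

⊥; ½

In Ł3: x | x = ½ | ½ = ½
~(x | x) = ~½ = ½
~~(x | x) = ~½ = ½
~~(x | x) -> x = ½ -> ½ = ⊤  [min(1, 1−½+½)]
~(~~(x | x) -> x) = ~⊤ = ⊥
In K3ʷ: x | x = ½ | ½ = ½
~(x | x) = ~½ = ½
~~(x | x) = ~½ = ½
~~(x | x) -> x = ½ -> ½ = ½  [any arg is the third value ⇒ result is the third value]
~(~~(x | x) -> x) = ~½ = ½
They differ because Ł3 and K3ʷ treat ½ differently under the binary connectives.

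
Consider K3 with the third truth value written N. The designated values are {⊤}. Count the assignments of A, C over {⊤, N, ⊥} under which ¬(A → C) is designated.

1

Designated under: (A=⊤, C=⊥).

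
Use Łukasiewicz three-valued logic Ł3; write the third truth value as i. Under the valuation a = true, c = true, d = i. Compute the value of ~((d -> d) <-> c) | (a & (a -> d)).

d -> d = i -> i = true
(d -> d) <-> c = true <-> true = true
~((d -> d) <-> c) = ~true = false
a -> d = true -> i = i
a & (a -> d) = true & i = i
~((d -> d) <-> c) | (a & (a -> d)) = false | i = i

i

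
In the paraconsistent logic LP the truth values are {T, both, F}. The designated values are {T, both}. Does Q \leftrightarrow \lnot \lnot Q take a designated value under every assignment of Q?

Yes

Every assignment of Q over {T, both, F} gives a value in {T, both}.
In particular, with Q=both: Q \leftrightarrow \lnot \lnot Q = both.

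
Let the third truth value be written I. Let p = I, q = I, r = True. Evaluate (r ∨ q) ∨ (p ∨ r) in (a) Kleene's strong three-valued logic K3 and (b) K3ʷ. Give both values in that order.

True; I

In Kleene's strong three-valued logic K3: r ∨ q = True ∨ I = True
p ∨ r = I ∨ True = True
(r ∨ q) ∨ (p ∨ r) = True ∨ True = True
In K3ʷ: r ∨ q = True ∨ I = I
p ∨ r = I ∨ True = I
(r ∨ q) ∨ (p ∨ r) = I ∨ I = I
They differ because Kleene's strong three-valued logic K3 and K3ʷ treat I differently under the binary connectives.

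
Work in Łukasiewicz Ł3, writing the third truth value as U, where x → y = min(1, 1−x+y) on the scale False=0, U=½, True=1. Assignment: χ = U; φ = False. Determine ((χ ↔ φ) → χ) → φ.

False

χ ↔ φ = U ↔ False = U  [1 − |½−0|]
(χ ↔ φ) → χ = U → U = True
((χ ↔ φ) → χ) → φ = True → False = False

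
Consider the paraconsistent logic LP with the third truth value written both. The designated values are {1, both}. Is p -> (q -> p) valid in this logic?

Yes

Every assignment of p, q over {1, both, 0} gives a value in {1, both}.
In particular, with p=both, q=both: p -> (q -> p) = both.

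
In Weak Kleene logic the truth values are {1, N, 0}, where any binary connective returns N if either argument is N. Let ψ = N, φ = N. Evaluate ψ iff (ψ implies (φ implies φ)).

φ implies φ = N implies N = N
ψ implies (φ implies φ) = N implies N = N
ψ iff (ψ implies (φ implies φ)) = N iff N = N

N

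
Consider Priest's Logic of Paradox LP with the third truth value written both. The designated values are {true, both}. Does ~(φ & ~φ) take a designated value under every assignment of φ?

Yes

Every assignment of φ over {true, both, false} gives a value in {true, both}.
In particular, with φ=both: ~(φ & ~φ) = both.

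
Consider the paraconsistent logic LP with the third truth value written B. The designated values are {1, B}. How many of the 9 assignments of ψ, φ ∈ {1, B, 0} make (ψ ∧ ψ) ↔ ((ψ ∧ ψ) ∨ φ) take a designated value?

8

Of the 9 assignments, 8 give a value in {1, B}.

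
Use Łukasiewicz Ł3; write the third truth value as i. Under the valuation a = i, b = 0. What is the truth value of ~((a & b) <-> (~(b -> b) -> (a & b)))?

1

a & b = i & 0 = 0
b -> b = 0 -> 0 = 1
~(b -> b) = ~1 = 0
a & b = i & 0 = 0
~(b -> b) -> (a & b) = 0 -> 0 = 1
(a & b) <-> (~(b -> b) -> (a & b)) = 0 <-> 1 = 0
~((a & b) <-> (~(b -> b) -> (a & b))) = ~0 = 1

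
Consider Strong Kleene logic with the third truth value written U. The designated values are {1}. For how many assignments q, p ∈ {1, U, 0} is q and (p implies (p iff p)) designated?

2

Designated under: (q=1, p=1); (q=1, p=0).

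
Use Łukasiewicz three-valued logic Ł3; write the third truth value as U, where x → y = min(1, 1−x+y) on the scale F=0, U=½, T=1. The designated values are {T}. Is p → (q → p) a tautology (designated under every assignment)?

Yes

Every assignment of p, q over {T, U, F} gives a value in {T}.
In particular, with p=U, q=U: p → (q → p) = T.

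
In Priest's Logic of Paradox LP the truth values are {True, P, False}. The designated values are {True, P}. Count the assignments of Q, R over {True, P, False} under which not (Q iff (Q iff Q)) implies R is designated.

8

Of the 9 assignments, 8 give a value in {True, P}.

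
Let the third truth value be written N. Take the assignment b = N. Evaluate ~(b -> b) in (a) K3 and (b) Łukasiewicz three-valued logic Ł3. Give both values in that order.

N; ⊥

In K3: b -> b = N -> N = N  [~N | N]
~(b -> b) = ~N = N
In Łukasiewicz three-valued logic Ł3: b -> b = N -> N = ⊤  [min(1, 1−½+½)]
~(b -> b) = ~⊤ = ⊥
They differ because K3 and Łukasiewicz three-valued logic Ł3 treat N differently under implication.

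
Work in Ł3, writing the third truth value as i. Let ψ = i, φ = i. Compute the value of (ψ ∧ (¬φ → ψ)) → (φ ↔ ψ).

T

¬φ = ¬i = i
¬φ → ψ = i → i = T  [min(1, 1−½+½)]
ψ ∧ (¬φ → ψ) = i ∧ T = i
φ ↔ ψ = i ↔ i = T
(ψ ∧ (¬φ → ψ)) → (φ ↔ ψ) = i → T = T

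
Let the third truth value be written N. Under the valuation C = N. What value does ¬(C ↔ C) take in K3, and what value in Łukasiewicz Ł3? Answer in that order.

N; F

In K3: C ↔ C = N ↔ N = N
¬(C ↔ C) = ¬N = N
In Łukasiewicz Ł3: C ↔ C = N ↔ N = T  [1 − |½−½|]
¬(C ↔ C) = ¬T = F
They differ because K3 and Łukasiewicz Ł3 treat N differently under implication.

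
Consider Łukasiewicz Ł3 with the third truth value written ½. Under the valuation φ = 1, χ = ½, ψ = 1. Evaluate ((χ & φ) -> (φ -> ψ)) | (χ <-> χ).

1

χ & φ = ½ & 1 = ½
φ -> ψ = 1 -> 1 = 1
(χ & φ) -> (φ -> ψ) = ½ -> 1 = 1
χ <-> χ = ½ <-> ½ = 1
((χ & φ) -> (φ -> ψ)) | (χ <-> χ) = 1 | 1 = 1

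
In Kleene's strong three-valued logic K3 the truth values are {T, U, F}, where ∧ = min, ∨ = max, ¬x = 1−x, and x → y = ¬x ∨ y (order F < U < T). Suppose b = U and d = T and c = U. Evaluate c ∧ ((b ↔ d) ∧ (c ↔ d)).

b ↔ d = U ↔ T = U
c ↔ d = U ↔ T = U
(b ↔ d) ∧ (c ↔ d) = U ∧ U = U
c ∧ ((b ↔ d) ∧ (c ↔ d)) = U ∧ U = U

U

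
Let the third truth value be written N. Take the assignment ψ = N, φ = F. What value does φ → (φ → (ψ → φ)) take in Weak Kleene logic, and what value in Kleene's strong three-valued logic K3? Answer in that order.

N; T

In Weak Kleene logic: ψ → φ = N → F = N
φ → (ψ → φ) = F → N = N
φ → (φ → (ψ → φ)) = F → N = N
In Kleene's strong three-valued logic K3: ψ → φ = N → F = N  [¬N ∨ F]
φ → (ψ → φ) = F → N = T
φ → (φ → (ψ → φ)) = F → T = T
They differ because Weak Kleene logic and Kleene's strong three-valued logic K3 treat N differently under the binary connectives.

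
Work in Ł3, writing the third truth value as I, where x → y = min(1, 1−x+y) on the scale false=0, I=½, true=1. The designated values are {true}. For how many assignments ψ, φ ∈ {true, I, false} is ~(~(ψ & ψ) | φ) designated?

1

Designated under: (ψ=true, φ=false).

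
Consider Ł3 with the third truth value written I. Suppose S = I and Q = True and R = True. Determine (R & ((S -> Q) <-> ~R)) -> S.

True

S -> Q = I -> True = True  [min(1, 1−½+1)]
~R = ~True = False
(S -> Q) <-> ~R = True <-> False = False
R & ((S -> Q) <-> ~R) = True & False = False
(R & ((S -> Q) <-> ~R)) -> S = False -> I = True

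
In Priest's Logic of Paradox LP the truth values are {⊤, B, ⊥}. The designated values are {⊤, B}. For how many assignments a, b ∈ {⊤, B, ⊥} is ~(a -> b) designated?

Designated under: (a=⊤, b=B); (a=⊤, b=⊥); (a=B, b=B); (a=B, b=⊥).

4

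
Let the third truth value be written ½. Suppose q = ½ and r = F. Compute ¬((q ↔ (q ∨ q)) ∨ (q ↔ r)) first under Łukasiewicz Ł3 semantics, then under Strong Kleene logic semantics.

F; ½

In Łukasiewicz Ł3: q ∨ q = ½ ∨ ½ = ½
q ↔ (q ∨ q) = ½ ↔ ½ = T
q ↔ r = ½ ↔ F = ½
(q ↔ (q ∨ q)) ∨ (q ↔ r) = T ∨ ½ = T
¬((q ↔ (q ∨ q)) ∨ (q ↔ r)) = ¬T = F
In Strong Kleene logic: q ∨ q = ½ ∨ ½ = ½
q ↔ (q ∨ q) = ½ ↔ ½ = ½
q ↔ r = ½ ↔ F = ½
(q ↔ (q ∨ q)) ∨ (q ↔ r) = ½ ∨ ½ = ½
¬((q ↔ (q ∨ q)) ∨ (q ↔ r)) = ¬½ = ½
They differ because Łukasiewicz Ł3 and Strong Kleene logic treat ½ differently under implication.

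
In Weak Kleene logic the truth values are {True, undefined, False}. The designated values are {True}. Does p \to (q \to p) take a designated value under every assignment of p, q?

Countermodel: p=True, q=undefined gives undefined, which is not designated.

No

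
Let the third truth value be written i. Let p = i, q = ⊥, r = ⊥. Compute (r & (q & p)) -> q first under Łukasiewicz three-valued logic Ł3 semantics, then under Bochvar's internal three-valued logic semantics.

In Łukasiewicz three-valued logic Ł3: q & p = ⊥ & i = ⊥
r & (q & p) = ⊥ & ⊥ = ⊥
(r & (q & p)) -> q = ⊥ -> ⊥ = ⊤
In Bochvar's internal three-valued logic: q & p = ⊥ & i = i
r & (q & p) = ⊥ & i = i
(r & (q & p)) -> q = i -> ⊥ = i  [any arg is the third value ⇒ result is the third value]
They differ because Łukasiewicz three-valued logic Ł3 and Bochvar's internal three-valued logic treat i differently under the binary connectives.

⊤; i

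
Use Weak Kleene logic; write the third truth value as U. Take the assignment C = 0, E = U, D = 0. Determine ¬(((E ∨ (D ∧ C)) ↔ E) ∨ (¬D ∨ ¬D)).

D ∧ C = 0 ∧ 0 = 0
E ∨ (D ∧ C) = U ∨ 0 = U
(E ∨ (D ∧ C)) ↔ E = U ↔ U = U
¬D = ¬0 = 1
¬D = ¬0 = 1
¬D ∨ ¬D = 1 ∨ 1 = 1
((E ∨ (D ∧ C)) ↔ E) ∨ (¬D ∨ ¬D) = U ∨ 1 = U
¬(((E ∨ (D ∧ C)) ↔ E) ∨ (¬D ∨ ¬D)) = ¬U = U

U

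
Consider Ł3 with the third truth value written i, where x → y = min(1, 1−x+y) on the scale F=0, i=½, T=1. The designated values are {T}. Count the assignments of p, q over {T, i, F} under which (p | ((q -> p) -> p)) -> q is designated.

Of the 9 assignments, 6 give a value in {T}.

6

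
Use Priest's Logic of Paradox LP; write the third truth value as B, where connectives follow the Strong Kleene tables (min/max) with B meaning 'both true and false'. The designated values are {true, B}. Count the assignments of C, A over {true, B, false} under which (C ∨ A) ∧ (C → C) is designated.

8

Of the 9 assignments, 8 give a value in {true, B}.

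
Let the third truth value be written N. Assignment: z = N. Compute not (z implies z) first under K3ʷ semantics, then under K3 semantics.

In K3ʷ: z implies z = N implies N = N  [any arg is the third value ⇒ result is the third value]
not (z implies z) = not N = N
In K3: z implies z = N implies N = N  [not N or N]
not (z implies z) = not N = N

N; N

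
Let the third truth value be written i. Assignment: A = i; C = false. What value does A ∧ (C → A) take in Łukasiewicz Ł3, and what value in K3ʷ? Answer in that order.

i; i

In Łukasiewicz Ł3: C → A = false → i = true  [min(1, 1−0+½)]
A ∧ (C → A) = i ∧ true = i
In K3ʷ: C → A = false → i = i  [any arg is the third value ⇒ result is the third value]
A ∧ (C → A) = i ∧ i = i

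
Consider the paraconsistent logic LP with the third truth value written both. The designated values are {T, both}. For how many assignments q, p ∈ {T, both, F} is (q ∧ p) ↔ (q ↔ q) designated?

Of the 9 assignments, 5 give a value in {T, both}.

5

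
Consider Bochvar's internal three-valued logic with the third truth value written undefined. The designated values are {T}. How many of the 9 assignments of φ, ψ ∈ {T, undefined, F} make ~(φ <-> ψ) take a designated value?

2

Designated under: (φ=T, ψ=F); (φ=F, ψ=T).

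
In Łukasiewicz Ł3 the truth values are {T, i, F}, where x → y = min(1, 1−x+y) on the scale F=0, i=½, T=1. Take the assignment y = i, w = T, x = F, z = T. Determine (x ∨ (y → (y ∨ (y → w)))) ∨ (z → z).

y → w = i → T = T
y ∨ (y → w) = i ∨ T = T
y → (y ∨ (y → w)) = i → T = T
x ∨ (y → (y ∨ (y → w))) = F ∨ T = T
z → z = T → T = T
(x ∨ (y → (y ∨ (y → w)))) ∨ (z → z) = T ∨ T = T

T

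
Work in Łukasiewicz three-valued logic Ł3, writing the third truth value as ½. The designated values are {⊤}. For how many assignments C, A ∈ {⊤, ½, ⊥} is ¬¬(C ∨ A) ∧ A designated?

Designated under: (C=⊤, A=⊤); (C=½, A=⊤); (C=⊥, A=⊤).

3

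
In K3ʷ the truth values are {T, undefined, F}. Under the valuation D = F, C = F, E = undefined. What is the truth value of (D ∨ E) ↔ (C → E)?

D ∨ E = F ∨ undefined = undefined
C → E = F → undefined = undefined
(D ∨ E) ↔ (C → E) = undefined ↔ undefined = undefined

undefined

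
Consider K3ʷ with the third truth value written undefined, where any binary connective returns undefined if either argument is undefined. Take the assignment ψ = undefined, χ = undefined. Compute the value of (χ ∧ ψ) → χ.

χ ∧ ψ = undefined ∧ undefined = undefined
(χ ∧ ψ) → χ = undefined → undefined = undefined  [any arg is the third value ⇒ result is the third value]

undefined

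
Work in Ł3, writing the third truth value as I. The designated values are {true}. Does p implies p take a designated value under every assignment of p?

Yes

Every assignment of p over {true, I, false} gives a value in {true}.
In particular, with p=I: p implies p = true.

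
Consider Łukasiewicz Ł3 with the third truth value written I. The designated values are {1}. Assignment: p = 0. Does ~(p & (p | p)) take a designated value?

Yes

p | p = 0 | 0 = 0
p & (p | p) = 0 & 0 = 0
~(p & (p | p)) = ~0 = 1
1 ∈ {1}.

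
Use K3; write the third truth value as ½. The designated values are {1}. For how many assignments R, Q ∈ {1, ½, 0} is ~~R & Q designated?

Designated under: (R=1, Q=1).

1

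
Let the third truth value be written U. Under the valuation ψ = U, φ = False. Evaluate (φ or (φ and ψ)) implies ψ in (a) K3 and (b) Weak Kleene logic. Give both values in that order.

True; U

In K3: φ and ψ = False and U = False
φ or (φ and ψ) = False or False = False
(φ or (φ and ψ)) implies ψ = False implies U = True  [not False or U]
In Weak Kleene logic: φ and ψ = False and U = U
φ or (φ and ψ) = False or U = U
(φ or (φ and ψ)) implies ψ = U implies U = U
They differ because K3 and Weak Kleene logic treat U differently under the binary connectives.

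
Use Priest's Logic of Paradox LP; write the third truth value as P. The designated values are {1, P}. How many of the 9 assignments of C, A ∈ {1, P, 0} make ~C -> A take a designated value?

Of the 9 assignments, 8 give a value in {1, P}.

8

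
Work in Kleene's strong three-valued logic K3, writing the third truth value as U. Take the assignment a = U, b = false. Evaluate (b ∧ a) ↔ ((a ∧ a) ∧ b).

true

b ∧ a = false ∧ U = false
a ∧ a = U ∧ U = U
(a ∧ a) ∧ b = U ∧ false = false
(b ∧ a) ↔ ((a ∧ a) ∧ b) = false ↔ false = true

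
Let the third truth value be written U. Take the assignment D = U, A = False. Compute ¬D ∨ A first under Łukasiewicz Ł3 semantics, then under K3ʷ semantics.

U; U

In Łukasiewicz Ł3: ¬D = ¬U = U
¬D ∨ A = U ∨ False = U
In K3ʷ: ¬D = ¬U = U
¬D ∨ A = U ∨ False = U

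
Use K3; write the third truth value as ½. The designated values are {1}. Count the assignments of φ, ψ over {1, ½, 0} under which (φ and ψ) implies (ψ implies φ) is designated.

7

Of the 9 assignments, 7 give a value in {1}.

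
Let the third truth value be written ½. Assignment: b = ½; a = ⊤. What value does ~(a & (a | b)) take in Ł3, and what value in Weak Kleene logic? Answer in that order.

In Ł3: a | b = ⊤ | ½ = ⊤
a & (a | b) = ⊤ & ⊤ = ⊤
~(a & (a | b)) = ~⊤ = ⊥
In Weak Kleene logic: a | b = ⊤ | ½ = ½
a & (a | b) = ⊤ & ½ = ½
~(a & (a | b)) = ~½ = ½
They differ because Ł3 and Weak Kleene logic treat ½ differently under the binary connectives.

⊥; ½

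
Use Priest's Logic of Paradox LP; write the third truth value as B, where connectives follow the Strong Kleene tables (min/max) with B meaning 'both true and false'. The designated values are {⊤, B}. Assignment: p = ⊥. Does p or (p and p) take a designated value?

p and p = ⊥ and ⊥ = ⊥
p or (p and p) = ⊥ or ⊥ = ⊥
⊥ ∉ {⊤, B}.

No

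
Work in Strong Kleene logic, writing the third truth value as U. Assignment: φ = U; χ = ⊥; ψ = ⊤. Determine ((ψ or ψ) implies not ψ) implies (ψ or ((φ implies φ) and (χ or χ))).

⊤

ψ or ψ = ⊤ or ⊤ = ⊤
not ψ = not ⊤ = ⊥
(ψ or ψ) implies not ψ = ⊤ implies ⊥ = ⊥
φ implies φ = U implies U = U
χ or χ = ⊥ or ⊥ = ⊥
(φ implies φ) and (χ or χ) = U and ⊥ = ⊥
ψ or ((φ implies φ) and (χ or χ)) = ⊤ or ⊥ = ⊤
((ψ or ψ) implies not ψ) implies (ψ or ((φ implies φ) and (χ or χ))) = ⊥ implies ⊤ = ⊤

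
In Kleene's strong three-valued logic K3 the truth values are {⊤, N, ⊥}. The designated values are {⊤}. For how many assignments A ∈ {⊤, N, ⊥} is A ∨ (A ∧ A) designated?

1

A=⊤: ⊤ ✓
A=N: N ·
A=⊥: ⊥ ·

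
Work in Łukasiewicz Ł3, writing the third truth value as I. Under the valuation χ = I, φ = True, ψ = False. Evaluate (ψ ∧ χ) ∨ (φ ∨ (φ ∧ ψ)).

ψ ∧ χ = False ∧ I = False
φ ∧ ψ = True ∧ False = False
φ ∨ (φ ∧ ψ) = True ∨ False = True
(ψ ∧ χ) ∨ (φ ∨ (φ ∧ ψ)) = False ∨ True = True

True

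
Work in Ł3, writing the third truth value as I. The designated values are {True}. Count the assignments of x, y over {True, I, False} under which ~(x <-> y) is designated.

Designated under: (x=True, y=False); (x=False, y=True).

2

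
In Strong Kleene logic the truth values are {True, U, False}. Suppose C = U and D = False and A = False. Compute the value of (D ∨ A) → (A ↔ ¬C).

D ∨ A = False ∨ False = False
¬C = ¬U = U
A ↔ ¬C = False ↔ U = U
(D ∨ A) → (A ↔ ¬C) = False → U = True  [¬False ∨ U]

True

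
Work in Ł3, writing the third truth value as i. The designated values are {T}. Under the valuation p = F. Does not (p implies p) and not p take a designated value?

p implies p = F implies F = T
not (p implies p) = not T = F
not p = not F = T
not (p implies p) and not p = F and T = F
F ∉ {T}.

No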